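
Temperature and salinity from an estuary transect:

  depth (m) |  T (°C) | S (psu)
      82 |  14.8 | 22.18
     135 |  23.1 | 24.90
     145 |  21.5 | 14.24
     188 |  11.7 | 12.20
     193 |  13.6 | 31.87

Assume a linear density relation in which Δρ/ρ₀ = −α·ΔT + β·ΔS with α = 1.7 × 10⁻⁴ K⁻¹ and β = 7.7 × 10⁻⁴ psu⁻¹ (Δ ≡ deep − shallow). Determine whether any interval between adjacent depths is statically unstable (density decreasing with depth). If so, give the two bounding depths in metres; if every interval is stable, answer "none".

135–145 m

Evaluate Δρ/ρ₀ = −αΔT + βΔS across each adjacent pair:
  82–135 m: −αΔT+βΔS = −(1.7 × 10⁻⁴)(+8.3)+(7.7 × 10⁻⁴)(+2.72) = 6.8 × 10⁻⁴ → stable
  135–145 m: −αΔT+βΔS = −(1.7 × 10⁻⁴)(-1.6)+(7.7 × 10⁻⁴)(-10.66) = -7.9 × 10⁻³ → UNSTABLE
  145–188 m: −αΔT+βΔS = −(1.7 × 10⁻⁴)(-9.8)+(7.7 × 10⁻⁴)(-2.04) = 9.5 × 10⁻⁵ → stable
  188–193 m: −αΔT+βΔS = −(1.7 × 10⁻⁴)(+1.9)+(7.7 × 10⁻⁴)(+19.67) = 0.015 → stable
The 135–145 m interval has Δρ < 0: lighter water underlies denser water.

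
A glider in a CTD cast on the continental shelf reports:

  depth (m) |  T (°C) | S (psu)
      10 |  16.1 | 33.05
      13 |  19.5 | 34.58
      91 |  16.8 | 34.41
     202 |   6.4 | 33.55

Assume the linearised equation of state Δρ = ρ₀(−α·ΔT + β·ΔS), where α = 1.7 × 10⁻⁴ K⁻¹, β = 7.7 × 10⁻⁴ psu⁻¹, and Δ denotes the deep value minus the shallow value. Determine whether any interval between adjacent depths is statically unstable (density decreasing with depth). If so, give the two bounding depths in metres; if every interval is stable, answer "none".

Evaluate Δρ/ρ₀ = −αΔT + βΔS across each adjacent pair:
  10–13 m: −αΔT+βΔS = −(1.7 × 10⁻⁴)(+3.4)+(7.7 × 10⁻⁴)(+1.53) = 6.0 × 10⁻⁴ → stable
  13–91 m: −αΔT+βΔS = −(1.7 × 10⁻⁴)(-2.7)+(7.7 × 10⁻⁴)(-0.17) = 3.3 × 10⁻⁴ → stable
  91–202 m: −αΔT+βΔS = −(1.7 × 10⁻⁴)(-10.4)+(7.7 × 10⁻⁴)(-0.86) = 1.1 × 10⁻³ → stable
Every interval has Δρ > 0: the column is stably stratified throughout.

none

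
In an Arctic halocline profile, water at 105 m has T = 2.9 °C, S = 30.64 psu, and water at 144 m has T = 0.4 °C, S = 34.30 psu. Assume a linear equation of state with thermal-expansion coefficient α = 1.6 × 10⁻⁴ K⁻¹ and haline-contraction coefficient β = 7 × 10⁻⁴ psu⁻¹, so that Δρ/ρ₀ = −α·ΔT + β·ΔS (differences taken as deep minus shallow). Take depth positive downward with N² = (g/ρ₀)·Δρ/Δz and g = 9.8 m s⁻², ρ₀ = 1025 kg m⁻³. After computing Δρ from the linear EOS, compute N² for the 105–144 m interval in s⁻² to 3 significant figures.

ΔT = -2.5 K, ΔS = +3.66 psu (deep − shallow).
Δρ/ρ₀ = −αΔT + βΔS = 4.00 × 10⁻⁴ + 2.562 × 10⁻³ = 2.962 × 10⁻³, so Δρ ≈ 3.036 kg m⁻³.
N² = (g/ρ₀)·Δρ/Δz = g·(Δρ/ρ₀)/Δz = 9.8 × 2.962 × 10⁻³ / 39 = 7.4430 × 10⁻⁴ s⁻² ≈ 7.44 × 10⁻⁴ s⁻².

7.44 × 10⁻⁴ s⁻²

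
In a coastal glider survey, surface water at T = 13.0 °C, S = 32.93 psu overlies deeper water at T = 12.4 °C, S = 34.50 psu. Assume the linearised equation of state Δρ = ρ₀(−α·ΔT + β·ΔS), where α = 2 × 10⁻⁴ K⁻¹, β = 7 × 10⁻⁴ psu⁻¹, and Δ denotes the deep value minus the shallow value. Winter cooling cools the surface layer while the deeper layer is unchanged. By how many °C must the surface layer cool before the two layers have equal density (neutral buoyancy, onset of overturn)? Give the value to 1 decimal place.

Neutral buoyancy requires Δρ = 0, i.e. −α(T_deep − T_surf′) + β(S_deep − S_surf) = 0.
T_surf′ = T_deep − (β/α)·ΔS = 12.4 − (7 × 10⁻⁴/2 × 10⁻⁴)·(+1.57) = 6.905 °C.
Cooling required: 13.0 − (6.905) = 6.095 °C.

6.1 °C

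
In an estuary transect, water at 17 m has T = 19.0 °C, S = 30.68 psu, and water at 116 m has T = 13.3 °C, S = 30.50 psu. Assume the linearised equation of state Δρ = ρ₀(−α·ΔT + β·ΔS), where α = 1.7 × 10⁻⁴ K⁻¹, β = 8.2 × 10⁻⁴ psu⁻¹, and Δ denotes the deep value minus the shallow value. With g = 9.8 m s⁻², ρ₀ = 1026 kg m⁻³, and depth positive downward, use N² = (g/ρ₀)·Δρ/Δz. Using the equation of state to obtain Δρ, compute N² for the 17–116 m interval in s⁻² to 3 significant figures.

8.13 × 10⁻⁵ s⁻²

ΔT = -5.7 K, ΔS = -0.18 psu (deep − shallow).
Δρ/ρ₀ = −αΔT + βΔS = 9.69 × 10⁻⁴ − 1.476 × 10⁻⁴ = 8.214 × 10⁻⁴, so Δρ ≈ 0.8428 kg m⁻³.
N² = (g/ρ₀)·Δρ/Δz = g·(Δρ/ρ₀)/Δz = 9.8 × 8.214 × 10⁻⁴ / 99 = 8.1310 × 10⁻⁵ s⁻² ≈ 8.13 × 10⁻⁵ s⁻².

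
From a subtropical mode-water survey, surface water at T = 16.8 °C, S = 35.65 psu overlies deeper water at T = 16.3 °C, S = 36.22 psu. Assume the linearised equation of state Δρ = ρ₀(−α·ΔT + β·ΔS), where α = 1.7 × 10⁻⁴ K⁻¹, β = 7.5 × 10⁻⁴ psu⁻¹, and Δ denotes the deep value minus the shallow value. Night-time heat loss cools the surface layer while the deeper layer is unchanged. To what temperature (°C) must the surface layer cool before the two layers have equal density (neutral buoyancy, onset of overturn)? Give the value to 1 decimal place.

Neutral buoyancy requires Δρ = 0, i.e. −α(T_deep − T_surf′) + β(S_deep − S_surf) = 0.
T_surf′ = T_deep − (β/α)·ΔS = 16.3 − (7.5 × 10⁻⁴/1.7 × 10⁻⁴)·(+0.57) = 13.785 °C.
Cooling required: 16.8 − (13.785) = 3.015 °C.

13.8 °C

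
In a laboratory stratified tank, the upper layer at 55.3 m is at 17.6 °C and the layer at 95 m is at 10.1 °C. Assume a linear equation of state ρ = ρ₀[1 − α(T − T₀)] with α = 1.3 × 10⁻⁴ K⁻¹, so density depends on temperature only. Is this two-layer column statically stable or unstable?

ΔT = 10.1 − 17.6 = -7.5 K, so Δρ/ρ₀ = −αΔT = 9.75 × 10⁻⁴.
Δρ/ρ₀ > 0, so Δρ > 0: deeper water is denser → statically stable.

stable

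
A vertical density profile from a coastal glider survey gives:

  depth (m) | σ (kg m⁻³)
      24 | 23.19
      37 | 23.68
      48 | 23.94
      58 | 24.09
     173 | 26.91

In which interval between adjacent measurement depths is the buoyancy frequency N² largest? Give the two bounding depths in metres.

24–37 m

Compute the density gradient over each adjacent pair:
  24–37 m: Δρ/Δz = 0.49/13 = 0.038 kg m⁻⁴
  37–48 m: Δρ/Δz = 0.26/11 = 0.024 kg m⁻⁴
  48–58 m: Δρ/Δz = 0.15/10 = 0.015 kg m⁻⁴
  58–173 m: Δρ/Δz = 2.82/115 = 0.025 kg m⁻⁴
The largest gradient is in the 24–37 m interval — the pycnocline.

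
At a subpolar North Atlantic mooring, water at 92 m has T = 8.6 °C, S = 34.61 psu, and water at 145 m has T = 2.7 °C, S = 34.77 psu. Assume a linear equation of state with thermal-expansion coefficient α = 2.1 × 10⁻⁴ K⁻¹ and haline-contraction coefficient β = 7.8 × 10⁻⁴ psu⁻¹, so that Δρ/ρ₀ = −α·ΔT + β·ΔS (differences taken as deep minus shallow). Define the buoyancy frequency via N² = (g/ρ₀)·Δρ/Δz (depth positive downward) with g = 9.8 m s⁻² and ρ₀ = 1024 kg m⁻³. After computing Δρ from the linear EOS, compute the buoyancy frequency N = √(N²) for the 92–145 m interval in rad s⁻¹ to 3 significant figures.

0.0159 rad s⁻¹

ΔT = -5.9 K, ΔS = +0.16 psu (deep − shallow).
Δρ/ρ₀ = −αΔT + βΔS = 1.239 × 10⁻³ + 1.248 × 10⁻⁴ = 1.3638 × 10⁻³, so Δρ ≈ 1.397 kg m⁻³.
N² = (g/ρ₀)·Δρ/Δz = g·(Δρ/ρ₀)/Δz = 9.8 × 1.3638 × 10⁻³ / 53 = 2.5217 × 10⁻⁴ s⁻².
N = √(2.5217 × 10⁻⁴) = 0.015880 rad s⁻¹ ≈ 0.0159 rad s⁻¹.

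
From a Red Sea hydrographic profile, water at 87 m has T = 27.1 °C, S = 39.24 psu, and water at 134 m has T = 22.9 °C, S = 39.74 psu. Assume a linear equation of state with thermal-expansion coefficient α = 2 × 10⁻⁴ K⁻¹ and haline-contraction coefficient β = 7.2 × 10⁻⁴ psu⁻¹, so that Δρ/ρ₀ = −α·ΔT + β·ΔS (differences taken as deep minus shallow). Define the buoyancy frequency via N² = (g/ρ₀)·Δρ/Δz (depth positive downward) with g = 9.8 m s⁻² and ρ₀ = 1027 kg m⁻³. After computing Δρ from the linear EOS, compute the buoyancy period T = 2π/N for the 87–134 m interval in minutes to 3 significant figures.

6.62 min

ΔT = -4.2 K, ΔS = +0.50 psu (deep − shallow).
Δρ/ρ₀ = −αΔT + βΔS = 8.40 × 10⁻⁴ + 3.60 × 10⁻⁴ = 1.20 × 10⁻³, so Δρ ≈ 1.232 kg m⁻³.
N² = (g/ρ₀)·Δρ/Δz = g·(Δρ/ρ₀)/Δz = 9.8 × 1.20 × 10⁻³ / 47 = 2.5021 × 10⁻⁴ s⁻².
N = √(2.5021 × 10⁻⁴) = 0.015818 rad s⁻¹ → T = 2π/N = 397.22 s = 6.6203 min ≈ 6.62 min.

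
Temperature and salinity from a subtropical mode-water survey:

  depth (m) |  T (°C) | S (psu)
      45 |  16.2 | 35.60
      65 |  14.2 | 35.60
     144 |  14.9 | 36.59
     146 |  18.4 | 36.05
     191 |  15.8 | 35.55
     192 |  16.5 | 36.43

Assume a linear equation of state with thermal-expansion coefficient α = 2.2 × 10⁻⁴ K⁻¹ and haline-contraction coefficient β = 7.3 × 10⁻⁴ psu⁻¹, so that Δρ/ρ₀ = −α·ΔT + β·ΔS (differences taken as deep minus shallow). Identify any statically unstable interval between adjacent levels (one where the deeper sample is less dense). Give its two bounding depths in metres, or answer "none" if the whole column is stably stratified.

Evaluate Δρ/ρ₀ = −αΔT + βΔS across each adjacent pair:
  45–65 m: −αΔT+βΔS = −(2.2 × 10⁻⁴)(-2.0)+(7.3 × 10⁻⁴)(+0.00) = 4.4 × 10⁻⁴ → stable
  65–144 m: −αΔT+βΔS = −(2.2 × 10⁻⁴)(+0.7)+(7.3 × 10⁻⁴)(+0.99) = 5.7 × 10⁻⁴ → stable
  144–146 m: −αΔT+βΔS = −(2.2 × 10⁻⁴)(+3.5)+(7.3 × 10⁻⁴)(-0.54) = -1.2 × 10⁻³ → UNSTABLE
  146–191 m: −αΔT+βΔS = −(2.2 × 10⁻⁴)(-2.6)+(7.3 × 10⁻⁴)(-0.50) = 2.1 × 10⁻⁴ → stable
  191–192 m: −αΔT+βΔS = −(2.2 × 10⁻⁴)(+0.7)+(7.3 × 10⁻⁴)(+0.88) = 4.9 × 10⁻⁴ → stable
The 144–146 m interval has Δρ < 0: lighter water underlies denser water.

144–146 m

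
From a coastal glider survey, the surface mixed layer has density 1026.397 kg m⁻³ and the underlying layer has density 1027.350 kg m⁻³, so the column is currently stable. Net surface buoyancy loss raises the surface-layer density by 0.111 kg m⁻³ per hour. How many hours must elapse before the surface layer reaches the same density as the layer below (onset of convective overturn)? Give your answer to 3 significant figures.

8.59 hours

Density deficit of the surface layer: 1027.350 − 1026.397 = 0.953 kg m⁻³.
Required change = 0.953 / 0.111 = 8.59 hours.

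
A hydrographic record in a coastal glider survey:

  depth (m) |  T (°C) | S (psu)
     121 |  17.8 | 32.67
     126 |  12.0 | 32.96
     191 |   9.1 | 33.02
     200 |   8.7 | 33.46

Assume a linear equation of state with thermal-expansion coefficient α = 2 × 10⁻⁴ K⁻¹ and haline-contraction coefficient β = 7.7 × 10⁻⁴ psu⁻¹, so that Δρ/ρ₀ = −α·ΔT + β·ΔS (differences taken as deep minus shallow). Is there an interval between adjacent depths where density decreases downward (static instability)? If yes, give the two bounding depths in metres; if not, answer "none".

Evaluate Δρ/ρ₀ = −αΔT + βΔS across each adjacent pair:
  121–126 m: −αΔT+βΔS = −(2 × 10⁻⁴)(-5.8)+(7.7 × 10⁻⁴)(+0.29) = 1.4 × 10⁻³ → stable
  126–191 m: −αΔT+βΔS = −(2 × 10⁻⁴)(-2.9)+(7.7 × 10⁻⁴)(+0.06) = 6.3 × 10⁻⁴ → stable
  191–200 m: −αΔT+βΔS = −(2 × 10⁻⁴)(-0.4)+(7.7 × 10⁻⁴)(+0.44) = 4.2 × 10⁻⁴ → stable
Every interval has Δρ > 0: the column is stably stratified throughout.

none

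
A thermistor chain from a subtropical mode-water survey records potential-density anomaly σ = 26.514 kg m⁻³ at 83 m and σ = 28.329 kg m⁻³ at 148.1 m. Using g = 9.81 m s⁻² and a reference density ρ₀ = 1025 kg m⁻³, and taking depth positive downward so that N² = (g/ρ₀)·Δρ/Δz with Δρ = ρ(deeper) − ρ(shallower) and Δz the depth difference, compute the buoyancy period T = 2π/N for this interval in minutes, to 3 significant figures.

6.41 min

Δρ = 1028.329 − 1026.514 = 1.815 kg m⁻³ over Δz = 148.1 − 83 = 65.1 m.
N² = (9.81/1025) × (1.815/65.1) = 2.6683 × 10⁻⁴ s⁻².
N = √(2.6683 × 10⁻⁴) = 0.016335 rad s⁻¹, so T = 2π/N = 384.65 s = 6.4108 min ≈ 6.41 min.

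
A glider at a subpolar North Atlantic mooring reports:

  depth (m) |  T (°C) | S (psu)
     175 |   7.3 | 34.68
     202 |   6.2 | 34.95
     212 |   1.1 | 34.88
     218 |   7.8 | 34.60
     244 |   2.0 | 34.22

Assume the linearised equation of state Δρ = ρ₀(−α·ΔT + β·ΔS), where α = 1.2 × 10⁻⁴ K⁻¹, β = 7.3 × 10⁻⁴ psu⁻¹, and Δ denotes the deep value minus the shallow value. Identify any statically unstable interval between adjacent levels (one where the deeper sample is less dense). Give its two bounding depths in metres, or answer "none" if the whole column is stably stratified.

212–218 m

Evaluate Δρ/ρ₀ = −αΔT + βΔS across each adjacent pair:
  175–202 m: −αΔT+βΔS = −(1.2 × 10⁻⁴)(-1.1)+(7.3 × 10⁻⁴)(+0.27) = 3.3 × 10⁻⁴ → stable
  202–212 m: −αΔT+βΔS = −(1.2 × 10⁻⁴)(-5.1)+(7.3 × 10⁻⁴)(-0.07) = 5.6 × 10⁻⁴ → stable
  212–218 m: −αΔT+βΔS = −(1.2 × 10⁻⁴)(+6.7)+(7.3 × 10⁻⁴)(-0.28) = -1.0 × 10⁻³ → UNSTABLE
  218–244 m: −αΔT+βΔS = −(1.2 × 10⁻⁴)(-5.8)+(7.3 × 10⁻⁴)(-0.38) = 4.2 × 10⁻⁴ → stable
The 212–218 m interval has Δρ < 0: lighter water underlies denser water.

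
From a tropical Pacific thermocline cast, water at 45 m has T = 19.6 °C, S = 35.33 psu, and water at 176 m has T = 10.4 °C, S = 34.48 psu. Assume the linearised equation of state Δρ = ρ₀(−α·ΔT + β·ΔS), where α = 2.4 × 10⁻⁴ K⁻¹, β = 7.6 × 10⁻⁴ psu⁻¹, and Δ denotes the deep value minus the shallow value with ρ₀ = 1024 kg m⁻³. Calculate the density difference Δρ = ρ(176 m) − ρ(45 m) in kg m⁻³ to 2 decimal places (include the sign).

+1.60 kg m⁻³

ΔT = -9.2 K, ΔS = -0.85 psu (deep − shallow).
Δρ/ρ₀ = −(2.4 × 10⁻⁴)(-9.2) + (7.6 × 10⁻⁴)(-0.85) = 1.562 × 10⁻³.
Δρ = 1024 × (1.562 × 10⁻³) = +1.60 kg m⁻³.
Positive Δρ: denser below, stable.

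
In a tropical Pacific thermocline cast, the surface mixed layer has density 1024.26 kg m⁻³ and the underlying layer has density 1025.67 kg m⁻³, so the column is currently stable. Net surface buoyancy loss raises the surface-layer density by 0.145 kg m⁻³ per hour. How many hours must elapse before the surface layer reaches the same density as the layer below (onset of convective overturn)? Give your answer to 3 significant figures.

Density deficit of the surface layer: 1025.67 − 1024.26 = 1.41 kg m⁻³.
Required change = 1.41 / 0.145 = 9.72 hours.

9.72 hours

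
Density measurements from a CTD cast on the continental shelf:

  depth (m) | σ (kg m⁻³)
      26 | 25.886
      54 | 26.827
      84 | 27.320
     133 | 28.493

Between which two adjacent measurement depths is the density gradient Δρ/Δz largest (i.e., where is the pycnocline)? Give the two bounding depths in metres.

Compute the density gradient over each adjacent pair:
  26–54 m: Δρ/Δz = 0.941/28 = 0.034 kg m⁻⁴
  54–84 m: Δρ/Δz = 0.493/30 = 0.016 kg m⁻⁴
  84–133 m: Δρ/Δz = 1.173/49 = 0.024 kg m⁻⁴
The largest gradient is in the 26–54 m interval — the pycnocline.

26–54 m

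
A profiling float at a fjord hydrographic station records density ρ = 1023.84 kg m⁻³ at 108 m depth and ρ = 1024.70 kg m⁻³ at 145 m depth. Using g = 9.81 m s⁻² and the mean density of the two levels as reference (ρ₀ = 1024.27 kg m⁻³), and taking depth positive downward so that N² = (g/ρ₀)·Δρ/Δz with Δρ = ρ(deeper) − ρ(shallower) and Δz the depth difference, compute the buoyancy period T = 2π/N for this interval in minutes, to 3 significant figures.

Δρ = 1024.70 − 1023.84 = 0.86 kg m⁻³ over Δz = 145 − 108 = 37 m.
N² = (9.81/1024.27) × (0.86/37) = 2.2261 × 10⁻⁴ s⁻².
N = √(2.2261 × 10⁻⁴) = 0.014920 rad s⁻¹, so T = 2π/N = 421.13 s = 7.0188 min ≈ 7.02 min.
N² > 0, so the interval is statically stable.

7.02 min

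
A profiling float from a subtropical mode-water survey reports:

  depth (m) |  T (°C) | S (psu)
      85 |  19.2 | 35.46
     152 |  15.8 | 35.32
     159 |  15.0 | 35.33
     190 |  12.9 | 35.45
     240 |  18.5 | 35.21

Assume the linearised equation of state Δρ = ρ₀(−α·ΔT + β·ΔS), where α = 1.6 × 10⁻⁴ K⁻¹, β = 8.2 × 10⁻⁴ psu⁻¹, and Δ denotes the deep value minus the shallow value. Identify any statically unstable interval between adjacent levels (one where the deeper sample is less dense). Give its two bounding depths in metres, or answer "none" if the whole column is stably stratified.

190–240 m

Evaluate Δρ/ρ₀ = −αΔT + βΔS across each adjacent pair:
  85–152 m: −αΔT+βΔS = −(1.6 × 10⁻⁴)(-3.4)+(8.2 × 10⁻⁴)(-0.14) = 4.3 × 10⁻⁴ → stable
  152–159 m: −αΔT+βΔS = −(1.6 × 10⁻⁴)(-0.8)+(8.2 × 10⁻⁴)(+0.01) = 1.4 × 10⁻⁴ → stable
  159–190 m: −αΔT+βΔS = −(1.6 × 10⁻⁴)(-2.1)+(8.2 × 10⁻⁴)(+0.12) = 4.3 × 10⁻⁴ → stable
  190–240 m: −αΔT+βΔS = −(1.6 × 10⁻⁴)(+5.6)+(8.2 × 10⁻⁴)(-0.24) = -1.1 × 10⁻³ → UNSTABLE
The 190–240 m interval has Δρ < 0: lighter water underlies denser water.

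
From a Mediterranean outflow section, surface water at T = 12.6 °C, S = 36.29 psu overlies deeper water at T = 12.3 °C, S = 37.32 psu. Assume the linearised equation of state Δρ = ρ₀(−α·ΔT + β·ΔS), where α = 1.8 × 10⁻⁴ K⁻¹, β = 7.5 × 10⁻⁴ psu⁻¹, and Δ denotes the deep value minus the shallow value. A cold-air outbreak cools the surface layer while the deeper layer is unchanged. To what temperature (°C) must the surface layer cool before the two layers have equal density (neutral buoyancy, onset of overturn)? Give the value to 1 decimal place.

Neutral buoyancy requires Δρ = 0, i.e. −α(T_deep − T_surf′) + β(S_deep − S_surf) = 0.
T_surf′ = T_deep − (β/α)·ΔS = 12.3 − (7.5 × 10⁻⁴/1.8 × 10⁻⁴)·(+1.03) = 8.008 °C.
Cooling required: 12.6 − (8.008) = 4.592 °C.

8.0 °C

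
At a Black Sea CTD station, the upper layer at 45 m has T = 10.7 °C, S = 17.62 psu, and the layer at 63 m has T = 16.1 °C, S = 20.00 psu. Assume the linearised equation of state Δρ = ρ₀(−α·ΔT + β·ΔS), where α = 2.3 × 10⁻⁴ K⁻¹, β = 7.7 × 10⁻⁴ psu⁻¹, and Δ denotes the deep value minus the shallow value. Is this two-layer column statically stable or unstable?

ΔT = 16.1 − 10.7 = +5.4 K and ΔS = 20.00 − 17.62 = +2.38 psu (deep − shallow).
−αΔT = -1.242 × 10⁻³; βΔS = 1.8326 × 10⁻³; sum Δρ/ρ₀ = 5.906 × 10⁻⁴.
Δρ/ρ₀ > 0, so Δρ > 0: deeper water is denser → statically stable.

stable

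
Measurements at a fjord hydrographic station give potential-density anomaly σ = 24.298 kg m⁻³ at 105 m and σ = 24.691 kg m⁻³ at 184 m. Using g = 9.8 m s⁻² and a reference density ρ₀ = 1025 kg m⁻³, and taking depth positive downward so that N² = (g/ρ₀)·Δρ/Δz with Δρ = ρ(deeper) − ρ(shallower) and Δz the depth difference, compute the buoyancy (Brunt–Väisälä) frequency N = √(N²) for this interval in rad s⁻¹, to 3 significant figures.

6.90 × 10⁻³ rad s⁻¹

Δρ = 1024.691 − 1024.298 = 0.393 kg m⁻³ over Δz = 184 − 105 = 79 m.
N² = (9.8/1025) × (0.393/79) = 4.7563 × 10⁻⁵ s⁻².
N = √(4.7563 × 10⁻⁵) = 6.8966 × 10⁻³ rad s⁻¹ ≈ 6.90 × 10⁻³ rad s⁻¹.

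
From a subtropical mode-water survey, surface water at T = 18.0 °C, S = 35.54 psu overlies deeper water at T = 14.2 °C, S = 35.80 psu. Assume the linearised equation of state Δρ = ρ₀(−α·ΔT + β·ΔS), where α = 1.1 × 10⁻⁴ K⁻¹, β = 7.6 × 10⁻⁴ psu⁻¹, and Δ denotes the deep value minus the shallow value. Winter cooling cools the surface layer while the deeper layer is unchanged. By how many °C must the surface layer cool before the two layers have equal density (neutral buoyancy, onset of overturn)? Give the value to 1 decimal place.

Neutral buoyancy requires Δρ = 0, i.e. −α(T_deep − T_surf′) + β(S_deep − S_surf) = 0.
T_surf′ = T_deep − (β/α)·ΔS = 14.2 − (7.6 × 10⁻⁴/1.1 × 10⁻⁴)·(+0.26) = 12.404 °C.
Cooling required: 18.0 − (12.404) = 5.596 °C.

5.6 °C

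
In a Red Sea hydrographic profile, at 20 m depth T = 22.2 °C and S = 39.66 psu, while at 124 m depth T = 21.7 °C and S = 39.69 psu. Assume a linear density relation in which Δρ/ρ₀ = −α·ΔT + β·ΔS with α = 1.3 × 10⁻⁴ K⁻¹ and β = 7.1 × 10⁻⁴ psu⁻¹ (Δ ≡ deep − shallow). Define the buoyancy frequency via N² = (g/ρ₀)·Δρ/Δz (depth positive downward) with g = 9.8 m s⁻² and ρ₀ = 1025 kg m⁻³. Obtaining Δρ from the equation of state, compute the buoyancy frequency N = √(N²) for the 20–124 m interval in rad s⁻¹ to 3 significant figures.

ΔT = -0.5 K, ΔS = +0.03 psu (deep − shallow).
Δρ/ρ₀ = −αΔT + βΔS = 6.50 × 10⁻⁵ + 2.13 × 10⁻⁵ = 8.63 × 10⁻⁵, so Δρ ≈ 0.08846 kg m⁻³.
N² = (g/ρ₀)·Δρ/Δz = g·(Δρ/ρ₀)/Δz = 9.8 × 8.63 × 10⁻⁵ / 104 = 8.1321 × 10⁻⁶ s⁻².
N = √(8.1321 × 10⁻⁶) = 2.8517 × 10⁻³ rad s⁻¹ ≈ 2.85 × 10⁻³ rad s⁻¹.

2.85 × 10⁻³ rad s⁻¹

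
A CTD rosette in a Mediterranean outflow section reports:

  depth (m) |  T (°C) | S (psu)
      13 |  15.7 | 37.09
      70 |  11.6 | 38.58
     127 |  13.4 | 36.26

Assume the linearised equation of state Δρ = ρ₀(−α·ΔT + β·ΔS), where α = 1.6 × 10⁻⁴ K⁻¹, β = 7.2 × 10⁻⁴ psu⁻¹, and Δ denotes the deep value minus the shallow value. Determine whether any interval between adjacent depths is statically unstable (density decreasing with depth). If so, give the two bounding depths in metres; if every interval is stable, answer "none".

Evaluate Δρ/ρ₀ = −αΔT + βΔS across each adjacent pair:
  13–70 m: −αΔT+βΔS = −(1.6 × 10⁻⁴)(-4.1)+(7.2 × 10⁻⁴)(+1.49) = 1.7 × 10⁻³ → stable
  70–127 m: −αΔT+βΔS = −(1.6 × 10⁻⁴)(+1.8)+(7.2 × 10⁻⁴)(-2.32) = -2.0 × 10⁻³ → UNSTABLE
The 70–127 m interval has Δρ < 0: lighter water underlies denser water.

70–127 m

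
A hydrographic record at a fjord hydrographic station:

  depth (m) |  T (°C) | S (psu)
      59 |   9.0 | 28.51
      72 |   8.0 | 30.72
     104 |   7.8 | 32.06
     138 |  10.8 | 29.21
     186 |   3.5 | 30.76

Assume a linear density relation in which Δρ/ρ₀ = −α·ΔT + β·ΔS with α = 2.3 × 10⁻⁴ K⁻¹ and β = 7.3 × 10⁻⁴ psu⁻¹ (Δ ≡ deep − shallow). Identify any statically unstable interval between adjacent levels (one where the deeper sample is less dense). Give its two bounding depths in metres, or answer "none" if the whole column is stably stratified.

104–138 m

Evaluate Δρ/ρ₀ = −αΔT + βΔS across each adjacent pair:
  59–72 m: −αΔT+βΔS = −(2.3 × 10⁻⁴)(-1.0)+(7.3 × 10⁻⁴)(+2.21) = 1.8 × 10⁻³ → stable
  72–104 m: −αΔT+βΔS = −(2.3 × 10⁻⁴)(-0.2)+(7.3 × 10⁻⁴)(+1.34) = 1.0 × 10⁻³ → stable
  104–138 m: −αΔT+βΔS = −(2.3 × 10⁻⁴)(+3.0)+(7.3 × 10⁻⁴)(-2.85) = -2.8 × 10⁻³ → UNSTABLE
  138–186 m: −αΔT+βΔS = −(2.3 × 10⁻⁴)(-7.3)+(7.3 × 10⁻⁴)(+1.55) = 2.8 × 10⁻³ → stable
The 104–138 m interval has Δρ < 0: lighter water underlies denser water.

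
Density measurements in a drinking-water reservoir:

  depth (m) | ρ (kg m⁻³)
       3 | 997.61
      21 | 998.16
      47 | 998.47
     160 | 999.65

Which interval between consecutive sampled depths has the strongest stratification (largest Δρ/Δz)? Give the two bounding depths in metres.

Compute the density gradient over each adjacent pair:
  3–21 m: Δρ/Δz = 0.55/18 = 0.031 kg m⁻⁴
  21–47 m: Δρ/Δz = 0.31/26 = 0.012 kg m⁻⁴
  47–160 m: Δρ/Δz = 1.18/113 = 0.010 kg m⁻⁴
The largest gradient is in the 3–21 m interval — the pycnocline.

3–21 m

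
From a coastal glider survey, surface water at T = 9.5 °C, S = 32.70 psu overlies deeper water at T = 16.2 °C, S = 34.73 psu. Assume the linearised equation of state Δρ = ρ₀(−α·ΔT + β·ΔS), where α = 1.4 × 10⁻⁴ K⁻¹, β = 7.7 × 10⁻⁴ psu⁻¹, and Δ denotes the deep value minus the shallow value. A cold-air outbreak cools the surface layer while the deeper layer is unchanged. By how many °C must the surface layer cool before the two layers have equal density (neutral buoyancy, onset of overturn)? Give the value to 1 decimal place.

4.5 °C

Neutral buoyancy requires Δρ = 0, i.e. −α(T_deep − T_surf′) + β(S_deep − S_surf) = 0.
T_surf′ = T_deep − (β/α)·ΔS = 16.2 − (7.7 × 10⁻⁴/1.4 × 10⁻⁴)·(+2.03) = 5.035 °C.
Cooling required: 9.5 − (5.035) = 4.465 °C.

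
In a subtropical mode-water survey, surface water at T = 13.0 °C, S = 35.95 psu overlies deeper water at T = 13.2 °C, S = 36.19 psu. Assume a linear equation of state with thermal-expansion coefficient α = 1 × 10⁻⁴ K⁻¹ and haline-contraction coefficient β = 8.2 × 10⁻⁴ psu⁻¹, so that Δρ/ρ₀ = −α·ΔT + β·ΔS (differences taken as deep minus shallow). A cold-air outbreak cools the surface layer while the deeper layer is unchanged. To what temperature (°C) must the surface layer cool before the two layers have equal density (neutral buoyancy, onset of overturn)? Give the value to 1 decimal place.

11.2 °C

Neutral buoyancy requires Δρ = 0, i.e. −α(T_deep − T_surf′) + β(S_deep − S_surf) = 0.
T_surf′ = T_deep − (β/α)·ΔS = 13.2 − (8.2 × 10⁻⁴/1 × 10⁻⁴)·(+0.24) = 11.232 °C.
Cooling required: 13.0 − (11.232) = 1.768 °C.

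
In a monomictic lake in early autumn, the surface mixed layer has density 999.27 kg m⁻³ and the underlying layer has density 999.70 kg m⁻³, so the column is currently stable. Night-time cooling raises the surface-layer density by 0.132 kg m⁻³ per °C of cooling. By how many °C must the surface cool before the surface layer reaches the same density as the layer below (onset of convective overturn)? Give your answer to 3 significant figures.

Density deficit of the surface layer: 999.70 − 999.27 = 0.43 kg m⁻³.
Required change = 0.43 / 0.132 = 3.26 °C.

3.26 °C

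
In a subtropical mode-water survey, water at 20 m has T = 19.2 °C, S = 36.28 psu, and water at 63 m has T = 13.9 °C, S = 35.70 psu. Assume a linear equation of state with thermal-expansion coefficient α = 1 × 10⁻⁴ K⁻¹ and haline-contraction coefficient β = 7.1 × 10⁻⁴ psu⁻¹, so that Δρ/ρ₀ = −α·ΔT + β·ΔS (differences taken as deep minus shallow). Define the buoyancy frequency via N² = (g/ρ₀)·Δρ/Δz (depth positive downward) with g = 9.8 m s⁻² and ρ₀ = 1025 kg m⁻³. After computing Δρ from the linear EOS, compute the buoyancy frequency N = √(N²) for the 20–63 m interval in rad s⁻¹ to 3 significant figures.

ΔT = -5.3 K, ΔS = -0.58 psu (deep − shallow).
Δρ/ρ₀ = −αΔT + βΔS = 5.30 × 10⁻⁴ − 4.118 × 10⁻⁴ = 1.182 × 10⁻⁴, so Δρ ≈ 0.1212 kg m⁻³.
N² = (g/ρ₀)·Δρ/Δz = g·(Δρ/ρ₀)/Δz = 9.8 × 1.182 × 10⁻⁴ / 43 = 2.6939 × 10⁻⁵ s⁻².
N = √(2.6939 × 10⁻⁵) = 5.1903 × 10⁻³ rad s⁻¹ ≈ 5.19 × 10⁻³ rad s⁻¹.

5.19 × 10⁻³ rad s⁻¹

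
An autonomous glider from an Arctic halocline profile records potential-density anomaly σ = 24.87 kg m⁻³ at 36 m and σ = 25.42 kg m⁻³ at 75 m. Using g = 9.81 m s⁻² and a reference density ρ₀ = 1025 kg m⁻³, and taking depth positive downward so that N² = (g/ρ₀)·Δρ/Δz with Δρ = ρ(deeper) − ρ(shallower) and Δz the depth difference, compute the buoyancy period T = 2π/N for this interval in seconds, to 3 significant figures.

541 s

Δρ = 1025.42 − 1024.87 = 0.55 kg m⁻³ over Δz = 75 − 36 = 39 m.
N² = (9.81/1025) × (0.55/39) = 1.3497 × 10⁻⁴ s⁻².
N = √(1.3497 × 10⁻⁴) = 0.011618 rad s⁻¹, so T = 2π/N = 540.81 s ≈ 541 s.
Since Δρ > 0 the layer is stably stratified.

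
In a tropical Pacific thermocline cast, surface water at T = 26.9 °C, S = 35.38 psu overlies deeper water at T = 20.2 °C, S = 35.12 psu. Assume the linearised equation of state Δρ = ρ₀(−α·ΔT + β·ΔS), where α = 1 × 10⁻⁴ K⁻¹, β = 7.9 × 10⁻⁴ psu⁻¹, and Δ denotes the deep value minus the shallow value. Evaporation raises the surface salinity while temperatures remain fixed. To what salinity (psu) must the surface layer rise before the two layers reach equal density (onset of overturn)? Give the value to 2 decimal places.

Neutral buoyancy requires −α(T_deep − T_surf) + β(S_deep − S_surf′) = 0.
S_surf′ = S_deep − (α/β)·ΔT = 35.12 − (1 × 10⁻⁴/7.9 × 10⁻⁴)·(-6.7) = 35.9681 psu.
Increase required: 35.9681 − 35.38 = 0.5881 psu.

35.97 psu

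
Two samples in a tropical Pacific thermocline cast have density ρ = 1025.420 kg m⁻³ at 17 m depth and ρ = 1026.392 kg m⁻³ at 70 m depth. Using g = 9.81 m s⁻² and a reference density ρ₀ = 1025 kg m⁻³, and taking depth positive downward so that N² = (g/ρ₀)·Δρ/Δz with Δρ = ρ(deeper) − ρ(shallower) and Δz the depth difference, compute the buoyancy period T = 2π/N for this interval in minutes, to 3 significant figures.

7.90 min

Δρ = 1026.392 − 1025.420 = 0.972 kg m⁻³ over Δz = 70 − 17 = 53 m.
N² = (9.81/1025) × (0.972/53) = 1.7552 × 10⁻⁴ s⁻².
N = √(1.7552 × 10⁻⁴) = 0.013248 rad s⁻¹, so T = 2π/N = 474.27 s = 7.9045 min ≈ 7.90 min.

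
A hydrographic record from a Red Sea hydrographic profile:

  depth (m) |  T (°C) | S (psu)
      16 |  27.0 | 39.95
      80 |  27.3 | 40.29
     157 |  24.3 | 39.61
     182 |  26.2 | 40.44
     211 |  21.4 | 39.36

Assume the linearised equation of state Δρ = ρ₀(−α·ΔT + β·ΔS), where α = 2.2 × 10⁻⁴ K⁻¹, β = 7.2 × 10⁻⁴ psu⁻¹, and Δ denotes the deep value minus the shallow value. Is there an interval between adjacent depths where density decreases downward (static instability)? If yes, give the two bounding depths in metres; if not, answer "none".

none

Evaluate Δρ/ρ₀ = −αΔT + βΔS across each adjacent pair:
  16–80 m: −αΔT+βΔS = −(2.2 × 10⁻⁴)(+0.3)+(7.2 × 10⁻⁴)(+0.34) = 1.8 × 10⁻⁴ → stable
  80–157 m: −αΔT+βΔS = −(2.2 × 10⁻⁴)(-3.0)+(7.2 × 10⁻⁴)(-0.68) = 1.7 × 10⁻⁴ → stable
  157–182 m: −αΔT+βΔS = −(2.2 × 10⁻⁴)(+1.9)+(7.2 × 10⁻⁴)(+0.83) = 1.8 × 10⁻⁴ → stable
  182–211 m: −αΔT+βΔS = −(2.2 × 10⁻⁴)(-4.8)+(7.2 × 10⁻⁴)(-1.08) = 2.8 × 10⁻⁴ → stable
Every interval has Δρ > 0: the column is stably stratified throughout.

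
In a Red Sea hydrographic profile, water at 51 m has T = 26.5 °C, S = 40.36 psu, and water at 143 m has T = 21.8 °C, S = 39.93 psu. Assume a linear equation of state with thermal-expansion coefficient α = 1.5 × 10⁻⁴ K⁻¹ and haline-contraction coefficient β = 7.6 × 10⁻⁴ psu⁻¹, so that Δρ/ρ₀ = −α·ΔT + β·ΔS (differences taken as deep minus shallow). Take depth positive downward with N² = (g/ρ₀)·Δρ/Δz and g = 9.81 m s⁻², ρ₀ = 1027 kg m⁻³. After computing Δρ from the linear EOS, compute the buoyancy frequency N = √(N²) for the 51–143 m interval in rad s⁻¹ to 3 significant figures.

6.35 × 10⁻³ rad s⁻¹

ΔT = -4.7 K, ΔS = -0.43 psu (deep − shallow).
Δρ/ρ₀ = −αΔT + βΔS = 7.05 × 10⁻⁴ − 3.268 × 10⁻⁴ = 3.782 × 10⁻⁴, so Δρ ≈ 0.3884 kg m⁻³.
N² = (g/ρ₀)·Δρ/Δz = g·(Δρ/ρ₀)/Δz = 9.81 × 3.782 × 10⁻⁴ / 92 = 4.0328 × 10⁻⁵ s⁻².
N = √(4.0328 × 10⁻⁵) = 6.3504 × 10⁻³ rad s⁻¹ ≈ 6.35 × 10⁻³ rad s⁻¹.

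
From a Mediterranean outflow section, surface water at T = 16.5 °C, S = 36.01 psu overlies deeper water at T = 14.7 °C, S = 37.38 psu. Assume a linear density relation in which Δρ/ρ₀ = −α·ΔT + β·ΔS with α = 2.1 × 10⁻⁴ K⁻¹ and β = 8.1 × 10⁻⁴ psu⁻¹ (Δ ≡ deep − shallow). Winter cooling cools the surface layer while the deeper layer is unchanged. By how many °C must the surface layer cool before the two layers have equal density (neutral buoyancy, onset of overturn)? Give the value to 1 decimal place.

7.1 °C

Neutral buoyancy requires Δρ = 0, i.e. −α(T_deep − T_surf′) + β(S_deep − S_surf) = 0.
T_surf′ = T_deep − (β/α)·ΔS = 14.7 − (8.1 × 10⁻⁴/2.1 × 10⁻⁴)·(+1.37) = 9.416 °C.
Cooling required: 16.5 − (9.416) = 7.084 °C.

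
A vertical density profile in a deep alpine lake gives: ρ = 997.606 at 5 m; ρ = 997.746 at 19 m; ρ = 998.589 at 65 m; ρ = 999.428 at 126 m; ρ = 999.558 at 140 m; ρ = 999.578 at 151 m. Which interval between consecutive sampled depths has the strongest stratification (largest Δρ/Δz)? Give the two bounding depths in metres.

19–65 m

Compute the density gradient over each adjacent pair:
  5–19 m: Δρ/Δz = 0.140/14 = 0.010 kg m⁻⁴
  19–65 m: Δρ/Δz = 0.843/46 = 0.018 kg m⁻⁴
  65–126 m: Δρ/Δz = 0.839/61 = 0.014 kg m⁻⁴
  126–140 m: Δρ/Δz = 0.130/14 = 9.3 × 10⁻³ kg m⁻⁴
  140–151 m: Δρ/Δz = 0.020/11 = 1.8 × 10⁻³ kg m⁻⁴
The largest gradient is in the 19–65 m interval — the pycnocline.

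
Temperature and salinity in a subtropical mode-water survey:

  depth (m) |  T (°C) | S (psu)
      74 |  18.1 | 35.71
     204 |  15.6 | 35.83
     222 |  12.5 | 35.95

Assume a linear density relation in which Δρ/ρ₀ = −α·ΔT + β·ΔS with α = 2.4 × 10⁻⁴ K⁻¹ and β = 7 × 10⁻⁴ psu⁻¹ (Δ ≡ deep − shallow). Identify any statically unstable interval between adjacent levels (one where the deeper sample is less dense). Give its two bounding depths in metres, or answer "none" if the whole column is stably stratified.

Evaluate Δρ/ρ₀ = −αΔT + βΔS across each adjacent pair:
  74–204 m: −αΔT+βΔS = −(2.4 × 10⁻⁴)(-2.5)+(7 × 10⁻⁴)(+0.12) = 6.8 × 10⁻⁴ → stable
  204–222 m: −αΔT+βΔS = −(2.4 × 10⁻⁴)(-3.1)+(7 × 10⁻⁴)(+0.12) = 8.3 × 10⁻⁴ → stable
Every interval has Δρ > 0: the column is stably stratified throughout.

none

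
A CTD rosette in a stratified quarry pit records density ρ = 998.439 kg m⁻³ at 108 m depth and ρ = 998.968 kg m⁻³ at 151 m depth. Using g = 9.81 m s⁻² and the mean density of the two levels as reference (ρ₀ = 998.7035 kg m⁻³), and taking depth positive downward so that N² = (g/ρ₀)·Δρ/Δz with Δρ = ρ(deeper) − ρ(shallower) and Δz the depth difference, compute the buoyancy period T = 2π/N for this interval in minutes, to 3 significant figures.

Δρ = 998.968 − 998.439 = 0.529 kg m⁻³ over Δz = 151 − 108 = 43 m.
N² = (9.81/998.7035) × (0.529/43) = 1.2084 × 10⁻⁴ s⁻².
N = √(1.2084 × 10⁻⁴) = 0.010993 rad s⁻¹, so T = 2π/N = 571.56 s = 9.5260 min ≈ 9.53 min.

9.53 min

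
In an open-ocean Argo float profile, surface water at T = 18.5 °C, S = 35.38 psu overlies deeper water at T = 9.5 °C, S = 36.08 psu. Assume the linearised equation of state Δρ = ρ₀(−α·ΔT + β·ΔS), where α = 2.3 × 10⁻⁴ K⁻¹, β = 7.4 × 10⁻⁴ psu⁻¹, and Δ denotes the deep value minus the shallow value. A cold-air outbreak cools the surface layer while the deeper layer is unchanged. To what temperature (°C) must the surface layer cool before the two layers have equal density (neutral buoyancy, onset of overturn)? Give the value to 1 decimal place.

7.2 °C

Neutral buoyancy requires Δρ = 0, i.e. −α(T_deep − T_surf′) + β(S_deep − S_surf) = 0.
T_surf′ = T_deep − (β/α)·ΔS = 9.5 − (7.4 × 10⁻⁴/2.3 × 10⁻⁴)·(+0.70) = 7.248 °C.
Cooling required: 18.5 − (7.248) = 11.252 °C.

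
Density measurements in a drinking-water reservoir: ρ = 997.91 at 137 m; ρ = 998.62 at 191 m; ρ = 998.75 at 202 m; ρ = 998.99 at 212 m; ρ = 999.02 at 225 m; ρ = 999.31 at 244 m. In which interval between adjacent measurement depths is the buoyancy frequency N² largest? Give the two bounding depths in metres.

Compute the density gradient over each adjacent pair:
  137–191 m: Δρ/Δz = 0.71/54 = 0.013 kg m⁻⁴
  191–202 m: Δρ/Δz = 0.13/11 = 0.012 kg m⁻⁴
  202–212 m: Δρ/Δz = 0.24/10 = 0.024 kg m⁻⁴
  212–225 m: Δρ/Δz = 0.03/13 = 2.3 × 10⁻³ kg m⁻⁴
  225–244 m: Δρ/Δz = 0.29/19 = 0.015 kg m⁻⁴
The largest gradient is in the 202–212 m interval — the pycnocline.

202–212 m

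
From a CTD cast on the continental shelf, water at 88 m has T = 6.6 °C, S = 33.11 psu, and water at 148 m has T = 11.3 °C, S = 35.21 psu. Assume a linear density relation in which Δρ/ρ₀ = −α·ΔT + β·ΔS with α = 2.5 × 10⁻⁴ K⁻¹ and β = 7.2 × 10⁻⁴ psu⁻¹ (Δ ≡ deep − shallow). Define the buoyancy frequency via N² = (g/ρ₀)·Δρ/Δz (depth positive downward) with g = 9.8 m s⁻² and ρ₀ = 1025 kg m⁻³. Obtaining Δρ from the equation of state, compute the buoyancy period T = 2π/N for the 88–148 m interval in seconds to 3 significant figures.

847 s

ΔT = +4.7 K, ΔS = +2.10 psu (deep − shallow).
Δρ/ρ₀ = −αΔT + βΔS = -1.175 × 10⁻³ + 1.512 × 10⁻³ = 3.37 × 10⁻⁴, so Δρ ≈ 0.3454 kg m⁻³.
N² = (g/ρ₀)·Δρ/Δz = g·(Δρ/ρ₀)/Δz = 9.8 × 3.37 × 10⁻⁴ / 60 = 5.5043 × 10⁻⁵ s⁻².
N = √(5.5043 × 10⁻⁵) = 7.4191 × 10⁻³ rad s⁻¹ → T = 2π/N = 846.89 s ≈ 847 s.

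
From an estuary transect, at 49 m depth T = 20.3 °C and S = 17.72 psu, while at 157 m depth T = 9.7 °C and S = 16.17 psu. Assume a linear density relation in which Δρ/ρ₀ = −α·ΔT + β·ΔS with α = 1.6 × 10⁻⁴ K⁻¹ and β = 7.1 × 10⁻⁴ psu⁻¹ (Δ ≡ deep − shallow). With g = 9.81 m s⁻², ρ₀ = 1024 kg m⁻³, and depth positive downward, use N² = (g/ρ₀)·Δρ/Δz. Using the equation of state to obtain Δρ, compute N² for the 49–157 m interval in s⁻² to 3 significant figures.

5.41 × 10⁻⁵ s⁻²

ΔT = -10.6 K, ΔS = -1.55 psu (deep − shallow).
Δρ/ρ₀ = −αΔT + βΔS = 1.696 × 10⁻³ − 1.1005 × 10⁻³ = 5.955 × 10⁻⁴, so Δρ ≈ 0.6098 kg m⁻³.
N² = (g/ρ₀)·Δρ/Δz = g·(Δρ/ρ₀)/Δz = 9.81 × 5.955 × 10⁻⁴ / 108 = 5.4091 × 10⁻⁵ s⁻² ≈ 5.41 × 10⁻⁵ s⁻².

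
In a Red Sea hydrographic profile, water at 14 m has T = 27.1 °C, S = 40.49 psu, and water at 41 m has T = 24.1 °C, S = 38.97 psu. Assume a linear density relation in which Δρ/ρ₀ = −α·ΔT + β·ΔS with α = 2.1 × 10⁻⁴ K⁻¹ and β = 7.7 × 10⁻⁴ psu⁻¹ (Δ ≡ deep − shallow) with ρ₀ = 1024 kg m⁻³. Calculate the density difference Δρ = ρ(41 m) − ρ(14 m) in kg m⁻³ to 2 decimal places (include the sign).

ΔT = -3.0 K, ΔS = -1.52 psu (deep − shallow).
Δρ/ρ₀ = −(2.1 × 10⁻⁴)(-3.0) + (7.7 × 10⁻⁴)(-1.52) = -5.404 × 10⁻⁴.
Δρ = 1024 × (-5.404 × 10⁻⁴) = -0.55 kg m⁻³.
Negative Δρ: lighter below, statically unstable.

-0.55 kg m⁻³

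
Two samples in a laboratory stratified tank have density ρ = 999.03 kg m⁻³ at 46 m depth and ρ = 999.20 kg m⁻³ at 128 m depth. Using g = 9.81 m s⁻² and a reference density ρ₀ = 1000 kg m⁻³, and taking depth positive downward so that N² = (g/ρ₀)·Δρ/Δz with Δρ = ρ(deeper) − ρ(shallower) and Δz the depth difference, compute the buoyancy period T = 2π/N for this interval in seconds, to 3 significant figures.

1.39 × 10³ s

Δρ = 999.20 − 999.03 = 0.17 kg m⁻³ over Δz = 128 − 46 = 82 m.
N² = (9.81/1000) × (0.17/82) = 2.0338 × 10⁻⁵ s⁻².
N = √(2.0338 × 10⁻⁵) = 4.5098 × 10⁻³ rad s⁻¹, so T = 2π/N = 1.3932 × 10³ s ≈ 1.39 × 10³ s.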